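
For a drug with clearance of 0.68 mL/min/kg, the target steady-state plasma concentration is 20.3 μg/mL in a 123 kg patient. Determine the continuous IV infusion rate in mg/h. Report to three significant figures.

102 mg/h

CL = 0.68 mL/min/kg × 123 kg = 83.64 mL/min = 83.64 × 60/1000 = 5.018 L/h
At steady state, infusion rate equals elimination rate: rate in = CL × Css.
Rate = CL × Css = 5.018 × 20.3 = 101.9 mg/h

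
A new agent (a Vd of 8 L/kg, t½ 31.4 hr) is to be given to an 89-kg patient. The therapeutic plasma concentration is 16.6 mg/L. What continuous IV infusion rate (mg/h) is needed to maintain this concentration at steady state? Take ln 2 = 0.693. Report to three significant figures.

261 mg/h

Vd = 8 L/kg × 89 kg = 712.0 L
CL = ln 2 · Vd / t½ = 0.693 × 712.0 / 31.4 = 15.71 L/h
Infusion rate = CL × Css = 15.71 × 16.6 = 260.8 mg/h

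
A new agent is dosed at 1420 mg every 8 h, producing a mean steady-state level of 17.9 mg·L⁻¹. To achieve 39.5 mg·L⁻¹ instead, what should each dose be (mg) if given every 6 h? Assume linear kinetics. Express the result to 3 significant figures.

2350 mg

For first-order elimination, Css ∝ F·D/(CL·τ); F and CL are unchanged, so Css ∝ D/τ.
D₂ = D₁ × (Css,target / Css,current) × (τ₂/τ₁) = 1420 × (39.5/17.9) × (6/8) = 2350 mg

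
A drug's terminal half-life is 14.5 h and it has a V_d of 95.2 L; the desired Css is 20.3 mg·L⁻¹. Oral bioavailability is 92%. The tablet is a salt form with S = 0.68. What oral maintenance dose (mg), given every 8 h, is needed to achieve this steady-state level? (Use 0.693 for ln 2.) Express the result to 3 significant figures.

1180 mg

CL = 0.693 × Vd / t½ = 0.693 × 95.20 / 14.5 = 4.550 L/h
D = CL × Css × τ / F / S = 4.550 × 20.3 × 8 / 0.92 / 0.68 = 1181 mg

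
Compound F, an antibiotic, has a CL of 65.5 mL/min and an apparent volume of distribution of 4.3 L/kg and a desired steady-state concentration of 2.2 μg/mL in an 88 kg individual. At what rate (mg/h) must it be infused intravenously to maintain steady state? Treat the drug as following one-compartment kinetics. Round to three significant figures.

CL = 65.5 mL/min × 60/1000 = 3.930 L/h
Rate = CL × Css = 3.930 × 2.2 = 8.646 mg/h

8.65 mg/h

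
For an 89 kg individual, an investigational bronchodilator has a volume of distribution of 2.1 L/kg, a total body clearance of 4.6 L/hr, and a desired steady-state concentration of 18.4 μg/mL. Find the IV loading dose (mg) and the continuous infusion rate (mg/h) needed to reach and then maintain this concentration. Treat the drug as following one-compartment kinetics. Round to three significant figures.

Vd = 2.1 L/kg × 89 kg = 186.9 L
Loading dose = Vd × C = 186.9 × 18.4 = 3439 mg
Maintenance: replace elimination → rate = CL × Css = 4.600 × 18.4 = 84.64 mg/h

(a) 3440 mg; (b) 84.6 mg/h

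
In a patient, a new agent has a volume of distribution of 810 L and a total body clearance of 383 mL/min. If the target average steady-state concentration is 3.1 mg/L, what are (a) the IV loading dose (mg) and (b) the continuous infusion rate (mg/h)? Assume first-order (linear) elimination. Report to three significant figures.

LD = Vd · C_target = 810.0 × 3.1 = 2511 mg
CL = 383 mL/min = 383 × 0.06 = 22.98 L/h
Infusion rate = 22.98 L/h × 3.1 mg/L = 71.24 mg/h

(a) 2510 mg; (b) 71.2 mg/h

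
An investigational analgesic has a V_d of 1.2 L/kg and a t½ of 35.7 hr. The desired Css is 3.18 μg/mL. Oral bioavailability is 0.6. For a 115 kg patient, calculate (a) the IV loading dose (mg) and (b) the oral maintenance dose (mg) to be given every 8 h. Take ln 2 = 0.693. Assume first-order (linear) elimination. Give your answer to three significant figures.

Vd = 1.2 L/kg × 115 kg = 138.0 L
LD = Vd × C = 138.0 × 3.18 = 438.8 mg
CL = 0.693 × Vd / t½ = 0.693 × 138.0 / 35.7 = 2.679 L/h
D = CL × Css × τ / F = 2.679 × 3.18 × 8 / 0.6 = 113.6 mg

(a) 439 mg; (b) 114 mg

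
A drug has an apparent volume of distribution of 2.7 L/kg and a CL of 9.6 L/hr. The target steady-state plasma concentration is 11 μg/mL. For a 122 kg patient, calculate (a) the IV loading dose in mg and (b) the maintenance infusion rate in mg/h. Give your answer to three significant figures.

(a) 3620 mg; (b) 106 mg/h

Vd(total) = 122 kg × 2.7 L/kg = 329.4 L
LD = Vd · C_target = 329.4 × 11 = 3623 mg
Maintenance infusion rate = CL × Css = 9.600 × 11 = 105.6 mg/h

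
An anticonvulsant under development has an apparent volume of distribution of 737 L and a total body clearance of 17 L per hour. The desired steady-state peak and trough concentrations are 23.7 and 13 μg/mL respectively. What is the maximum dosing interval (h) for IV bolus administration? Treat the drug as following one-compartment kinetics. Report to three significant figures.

26.0 h

k = CL / Vd = 17.00 / 737.0 = 0.02307 h⁻¹
Between IV bolus doses, concentration decays as C = C₀·e^(−kτ), so C_peak/C_trough = e^(kτ).
τ_max = ln(C_peak/C_trough) / k = ln(23.7/13) / 0.02307 = 0.6005 / 0.02307 = 26.03 h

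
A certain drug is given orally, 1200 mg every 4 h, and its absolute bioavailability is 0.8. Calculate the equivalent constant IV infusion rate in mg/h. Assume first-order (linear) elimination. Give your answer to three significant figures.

240 mg/h

Equivalent systemic input: infusion rate = F·D/τ.
Rate = 0.8 × 1200 / 4 = 240.0 mg/h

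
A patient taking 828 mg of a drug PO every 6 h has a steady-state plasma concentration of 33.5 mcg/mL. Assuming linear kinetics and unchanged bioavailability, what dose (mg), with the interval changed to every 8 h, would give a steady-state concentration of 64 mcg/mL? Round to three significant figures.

2110 mg

For first-order elimination, Css ∝ F·D/(CL·τ); F and CL are unchanged, so Css ∝ D/τ.
D₂ = D₁ × (Css,target / Css,current) × (τ₂/τ₁) = 828 × (64/33.5) × (8/6) = 2109 mg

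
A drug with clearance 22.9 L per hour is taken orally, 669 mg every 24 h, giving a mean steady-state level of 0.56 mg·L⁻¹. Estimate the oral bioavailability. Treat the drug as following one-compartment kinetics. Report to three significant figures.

0.460

F·D/τ = CL·Css at steady state → F = CL·Css·τ / D.
F = 22.9 × 0.56 × 24 / 669 = 0.460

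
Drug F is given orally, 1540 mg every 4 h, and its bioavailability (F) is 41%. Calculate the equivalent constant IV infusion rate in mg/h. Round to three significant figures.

158 mg/h

Equivalent systemic input: infusion rate = F·D/τ.
Rate = 0.41 × 1540 / 4 = 157.9 mg/h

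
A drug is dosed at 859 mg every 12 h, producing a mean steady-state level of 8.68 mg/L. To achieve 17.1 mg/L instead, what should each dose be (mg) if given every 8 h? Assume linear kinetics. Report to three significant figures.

With linear kinetics, Css is proportional to dose rate (D/τ) at fixed clearance.
D₂ = D₁ × (Css,target / Css,current) × (τ₂/τ₁) = 859 × (17.1/8.68) × (8/12) = 1128 mg

1130 mg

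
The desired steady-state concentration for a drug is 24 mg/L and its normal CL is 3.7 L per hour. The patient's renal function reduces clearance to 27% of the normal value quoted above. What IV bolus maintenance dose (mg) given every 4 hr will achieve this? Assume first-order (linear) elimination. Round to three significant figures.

Patient clearance = 0.27 × 3.700 = 0.9990 L/h
At steady state, dose per interval replaces the amount cleared in that interval: D/τ = CL·Css.
D = CL × Css × τ = 0.9990 × 24 × 4 = 95.90 mg

95.9 mg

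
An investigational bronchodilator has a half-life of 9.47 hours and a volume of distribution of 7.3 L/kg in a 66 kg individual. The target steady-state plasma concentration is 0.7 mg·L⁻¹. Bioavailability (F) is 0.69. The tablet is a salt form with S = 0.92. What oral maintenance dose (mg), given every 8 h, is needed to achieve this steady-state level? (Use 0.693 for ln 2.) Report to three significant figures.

Vd = 7.3 L/kg × 66 kg = 481.8 L
CL = 0.693 × Vd / t½ = 0.693 × 481.8 / 9.47 = 35.26 L/h
D = CL × Css × τ / F / S = 35.26 × 0.7 × 8 / 0.69 / 0.92 = 311.1 mg

311 mg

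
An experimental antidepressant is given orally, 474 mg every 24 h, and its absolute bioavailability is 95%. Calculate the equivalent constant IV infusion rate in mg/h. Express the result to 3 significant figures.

Equivalent systemic input: infusion rate = F·D/τ.
Rate = 0.95 × 474 / 24 = 18.76 mg/h

18.8 mg/h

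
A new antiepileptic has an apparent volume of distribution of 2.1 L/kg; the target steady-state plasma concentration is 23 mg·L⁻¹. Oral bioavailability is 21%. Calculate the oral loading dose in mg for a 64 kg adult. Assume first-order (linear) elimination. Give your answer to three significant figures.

14700 mg

Total Vd = 2.1 × 64 = 134.4 L
LD = Vd × C / F = 134.4 × 23.00 / 0.21 = 14720 mg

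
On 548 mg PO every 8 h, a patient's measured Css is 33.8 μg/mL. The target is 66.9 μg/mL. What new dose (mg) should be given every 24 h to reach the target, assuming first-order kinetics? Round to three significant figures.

With linear kinetics, Css is proportional to dose rate (D/τ) at fixed clearance.
D₂ = D₁ × (Css,target / Css,current) × (τ₂/τ₁) = 548 × (66.9/33.8) × (24/8) = 3254 mg

3250 mg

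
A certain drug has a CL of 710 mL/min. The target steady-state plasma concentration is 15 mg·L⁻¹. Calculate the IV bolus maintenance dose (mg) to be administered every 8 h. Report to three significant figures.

CL = 710 mL/min = 710 × 0.06 = 42.60 L/h
D = CL × Css × τ = 42.60 × 15 × 8 = 5112 mg

5110 mg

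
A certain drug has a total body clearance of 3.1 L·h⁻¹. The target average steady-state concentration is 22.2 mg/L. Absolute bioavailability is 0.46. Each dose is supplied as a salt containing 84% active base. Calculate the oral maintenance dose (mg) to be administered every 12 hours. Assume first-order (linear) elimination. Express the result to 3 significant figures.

D = CL × Css × τ / F / S = 3.100 × 22.2 × 12 / 0.46 / 0.84 = 2137 mg

2140 mg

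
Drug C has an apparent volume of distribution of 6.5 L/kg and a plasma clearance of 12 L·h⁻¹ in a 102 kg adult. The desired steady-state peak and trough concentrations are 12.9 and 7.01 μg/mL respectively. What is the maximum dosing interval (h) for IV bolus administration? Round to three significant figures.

Vd = 6.5 L/kg × 102 kg = 663.0 L
k = CL / Vd = 12.00 / 663.0 = 0.01810 h⁻¹
Between IV bolus doses, concentration decays as C = C₀·e^(−kτ), so C_peak/C_trough = e^(kτ).
τ_max = ln(C_peak/C_trough) / k = ln(12.9/7.01) / 0.01810 = 0.6099 / 0.01810 = 33.70 h

33.7 h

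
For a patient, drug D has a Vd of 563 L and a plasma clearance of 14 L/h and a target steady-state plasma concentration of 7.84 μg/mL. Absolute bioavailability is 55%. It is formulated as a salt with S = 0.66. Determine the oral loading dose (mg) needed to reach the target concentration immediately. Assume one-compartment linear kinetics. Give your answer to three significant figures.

12200 mg

Loading dose depends on Vd (not clearance): it fills the distribution volume.
LD = Vd × C / F / S = 563.0 × 7.840 / 0.55 / 0.66 = 12160 mg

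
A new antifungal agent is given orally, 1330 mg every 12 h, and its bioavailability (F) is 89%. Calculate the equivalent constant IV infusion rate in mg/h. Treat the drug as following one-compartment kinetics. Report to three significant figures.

98.6 mg/h

Equivalent systemic input: infusion rate = F·D/τ.
Rate = 0.89 × 1330 / 12 = 98.64 mg/h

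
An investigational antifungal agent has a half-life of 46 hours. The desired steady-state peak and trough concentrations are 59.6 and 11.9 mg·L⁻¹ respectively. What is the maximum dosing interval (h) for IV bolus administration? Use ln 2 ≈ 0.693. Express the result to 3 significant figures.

k = 0.693 / t½ = 0.693 / 46 = 0.01507 h⁻¹
Between IV bolus doses, concentration decays as C = C₀·e^(−kτ), so C_peak/C_trough = e^(kτ).
τ_max = ln(C_peak/C_trough) / k = ln(59.6/11.9) / 0.01507 = 1.611 / 0.01507 = 106.9 h

107 h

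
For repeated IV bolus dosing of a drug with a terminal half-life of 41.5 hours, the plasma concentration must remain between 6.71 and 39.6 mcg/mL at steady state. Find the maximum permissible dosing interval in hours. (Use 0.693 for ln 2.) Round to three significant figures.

k = 0.693 / t½ = 0.693 / 41.5 = 0.01670 h⁻¹
Between IV bolus doses, concentration decays as C = C₀·e^(−kτ), so C_peak/C_trough = e^(kτ).
τ_max = ln(C_peak/C_trough) / k = ln(39.6/6.71) / 0.01670 = 1.775 / 0.01670 = 106.3 h

106 h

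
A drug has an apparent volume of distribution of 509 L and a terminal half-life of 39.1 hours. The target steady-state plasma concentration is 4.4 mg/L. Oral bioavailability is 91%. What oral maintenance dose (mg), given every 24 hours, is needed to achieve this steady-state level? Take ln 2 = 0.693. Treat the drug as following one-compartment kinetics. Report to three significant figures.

1050 mg

CL = ln 2 · Vd / t½ = 0.693 × 509.0 / 39.1 = 9.021 L/h
D = CL × Css × τ / F = 9.021 × 4.4 × 24 / 0.91 = 1047 mg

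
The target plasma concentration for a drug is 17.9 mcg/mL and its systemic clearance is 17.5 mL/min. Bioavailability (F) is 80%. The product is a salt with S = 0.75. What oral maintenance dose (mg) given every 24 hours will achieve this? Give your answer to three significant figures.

CL = 17.5 mL/min × 60/1000 = 1.050 L/h
D = CL × Css × τ / F / S = 1.050 × 17.9 × 24 / 0.8 / 0.75 = 751.8 mg

752 mg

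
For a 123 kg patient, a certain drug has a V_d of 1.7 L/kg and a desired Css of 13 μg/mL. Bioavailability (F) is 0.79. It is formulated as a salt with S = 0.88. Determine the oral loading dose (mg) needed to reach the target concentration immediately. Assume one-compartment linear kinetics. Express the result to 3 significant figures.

3910 mg

Vd(total) = 123 kg × 1.7 L/kg = 209.1 L
LD = Vd × C / F / S = 209.1 × 13.00 / 0.79 / 0.88 = 3910 mg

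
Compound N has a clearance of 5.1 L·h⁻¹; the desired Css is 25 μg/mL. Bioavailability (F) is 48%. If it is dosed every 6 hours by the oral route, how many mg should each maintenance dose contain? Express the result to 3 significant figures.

D = CL × Css × τ / F = 5.100 × 25 × 6 / 0.48 = 1594 mg

1590 mg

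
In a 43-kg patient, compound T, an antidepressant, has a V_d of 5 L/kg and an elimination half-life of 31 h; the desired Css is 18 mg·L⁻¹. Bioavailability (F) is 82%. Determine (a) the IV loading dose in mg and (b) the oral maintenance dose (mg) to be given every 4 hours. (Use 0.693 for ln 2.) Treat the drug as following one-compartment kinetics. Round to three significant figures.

(a) 3870 mg; (b) 422 mg

Total Vd = 5 × 43 = 215.0 L
LD = Vd × C = 215.0 × 18 = 3870 mg
CL = 0.693 × Vd / t½ = 0.693 × 215.0 / 31 = 4.806 L/h
D = CL × Css × τ / F = 4.806 × 18 × 4 / 0.82 = 422.0 mg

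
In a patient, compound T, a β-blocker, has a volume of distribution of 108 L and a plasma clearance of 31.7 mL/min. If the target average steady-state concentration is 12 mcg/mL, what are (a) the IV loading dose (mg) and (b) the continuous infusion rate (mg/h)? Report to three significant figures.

LD = Vd · C_target = 108.0 × 12 = 1296 mg
CL = 31.7 mL/min = 31.7 × 0.06 = 1.902 L/h
Maintenance infusion rate = CL × Css = 1.902 × 12 = 22.82 mg/h

(a) 1300 mg; (b) 22.8 mg/h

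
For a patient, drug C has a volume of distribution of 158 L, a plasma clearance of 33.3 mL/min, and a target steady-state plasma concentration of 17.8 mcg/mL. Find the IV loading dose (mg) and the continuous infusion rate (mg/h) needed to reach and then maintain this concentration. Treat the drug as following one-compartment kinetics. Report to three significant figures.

(a) 2810 mg; (b) 35.6 mg/h

LD = Vd · C_target = 158.0 × 17.8 = 2812 mg
CL = 33.3 mL/min × 60/1000 = 1.998 L/h
Infusion rate = 1.998 L/h × 17.8 mg/L = 35.56 mg/h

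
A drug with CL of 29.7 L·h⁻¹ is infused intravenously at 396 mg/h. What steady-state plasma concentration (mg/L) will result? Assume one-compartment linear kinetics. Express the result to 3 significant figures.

Css = rate / CL = 396 / 29.70 = 13.33 mg/L

13.3 mg/L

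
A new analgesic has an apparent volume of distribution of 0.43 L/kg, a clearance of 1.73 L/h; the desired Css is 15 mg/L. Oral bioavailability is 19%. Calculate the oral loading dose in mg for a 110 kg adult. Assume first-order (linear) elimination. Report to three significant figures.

Vd = 0.43 L/kg × 110 kg = 47.30 L
LD is governed by Vd — clearance does not enter the loading-dose calculation.
LD = Vd × C / F = 47.30 × 15.00 / 0.19 = 3734 mg

3730 mg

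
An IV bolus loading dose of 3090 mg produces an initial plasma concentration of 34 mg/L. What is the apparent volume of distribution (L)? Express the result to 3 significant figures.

Immediately after an IV bolus, C₀ = Dose / Vd, so Vd = Dose / C₀.
Vd = 3090 / 34 = 90.88 L

90.9 L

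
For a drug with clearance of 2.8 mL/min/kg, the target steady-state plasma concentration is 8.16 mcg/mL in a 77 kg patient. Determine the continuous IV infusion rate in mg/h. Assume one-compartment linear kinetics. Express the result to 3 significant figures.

106 mg/h

CL = 2.8 mL/min/kg × 77 kg = 215.6 mL/min = 215.6 × 60/1000 = 12.94 L/h
Infusion rate = CL · Css = 12.94 L/h × 8.16 mg/L = 105.6 mg/h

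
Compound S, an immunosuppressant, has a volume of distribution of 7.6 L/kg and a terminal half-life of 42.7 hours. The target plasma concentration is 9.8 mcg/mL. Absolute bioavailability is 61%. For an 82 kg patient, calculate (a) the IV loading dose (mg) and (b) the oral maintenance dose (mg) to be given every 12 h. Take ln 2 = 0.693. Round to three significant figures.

(a) 6110 mg; (b) 1950 mg

Vd(total) = 82 kg × 7.6 L/kg = 623.2 L
LD = Vd × C = 623.2 × 9.8 = 6107 mg
CL = 0.693 × Vd / t½ = 0.693 × 623.2 / 42.7 = 10.11 L/h
D = CL × Css × τ / F = 10.11 × 9.8 × 12 / 0.61 = 1949 mg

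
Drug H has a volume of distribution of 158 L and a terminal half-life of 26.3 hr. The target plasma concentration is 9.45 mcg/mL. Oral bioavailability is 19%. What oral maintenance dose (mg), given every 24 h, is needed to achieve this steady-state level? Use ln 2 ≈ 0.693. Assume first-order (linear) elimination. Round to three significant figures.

4970 mg

CL = ln 2 · Vd / t½ = 0.693 × 158.0 / 26.3 = 4.163 L/h
D = CL × Css × τ / F = 4.163 × 9.45 × 24 / 0.19 = 4969 mg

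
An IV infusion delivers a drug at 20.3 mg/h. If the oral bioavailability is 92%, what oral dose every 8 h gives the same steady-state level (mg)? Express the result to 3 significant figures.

To maintain the same Css, the systemic dosing rate must be unchanged: F·D/τ = infusion rate.
D = rate × τ / F = 20.3 × 8 / 0.92 = 176.5 mg

177 mg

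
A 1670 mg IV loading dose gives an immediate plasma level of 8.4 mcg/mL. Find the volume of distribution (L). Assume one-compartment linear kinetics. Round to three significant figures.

Immediately after an IV bolus, C₀ = Dose / Vd, so Vd = Dose / C₀.
Vd = 1670 / 8.4 = 198.8 L

199 L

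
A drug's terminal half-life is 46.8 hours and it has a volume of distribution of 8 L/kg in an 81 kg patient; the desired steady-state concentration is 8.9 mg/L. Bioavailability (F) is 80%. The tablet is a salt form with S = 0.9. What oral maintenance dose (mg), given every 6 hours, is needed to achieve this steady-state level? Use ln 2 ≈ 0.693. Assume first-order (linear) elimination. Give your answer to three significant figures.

712 mg

Total Vd = 8 × 81 = 648.0 L
CL = 0.693 × Vd / t½ = 0.693 × 648.0 / 46.8 = 9.595 L/h
D = CL × Css × τ / F / S = 9.595 × 8.9 × 6 / 0.8 / 0.9 = 711.6 mg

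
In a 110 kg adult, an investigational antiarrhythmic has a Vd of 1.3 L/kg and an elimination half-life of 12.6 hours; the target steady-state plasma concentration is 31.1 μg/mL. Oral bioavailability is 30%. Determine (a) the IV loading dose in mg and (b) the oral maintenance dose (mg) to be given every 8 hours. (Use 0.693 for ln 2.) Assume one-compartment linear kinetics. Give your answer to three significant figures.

(a) 4450 mg; (b) 6520 mg

Vd(total) = 110 kg × 1.3 L/kg = 143.0 L
LD = Vd × C = 143.0 × 31.1 = 4447 mg
CL = 0.693 × Vd / t½ = 0.693 × 143.0 / 12.6 = 7.865 L/h
D = CL × Css × τ / F = 7.865 × 31.1 × 8 / 0.3 = 6523 mg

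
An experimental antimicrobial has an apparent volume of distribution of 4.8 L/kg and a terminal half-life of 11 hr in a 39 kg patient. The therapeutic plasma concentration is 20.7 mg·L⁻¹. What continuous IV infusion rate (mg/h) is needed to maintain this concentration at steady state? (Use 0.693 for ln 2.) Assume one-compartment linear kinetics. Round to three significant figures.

Vd(total) = 39 kg × 4.8 L/kg = 187.2 L
k = 0.693/11 = 0.06300 h⁻¹, so CL = k·Vd = 0.06300 × 187.2 = 11.79 L/h
Infusion rate = CL × Css = 11.79 × 20.7 = 244.1 mg/h

244 mg/h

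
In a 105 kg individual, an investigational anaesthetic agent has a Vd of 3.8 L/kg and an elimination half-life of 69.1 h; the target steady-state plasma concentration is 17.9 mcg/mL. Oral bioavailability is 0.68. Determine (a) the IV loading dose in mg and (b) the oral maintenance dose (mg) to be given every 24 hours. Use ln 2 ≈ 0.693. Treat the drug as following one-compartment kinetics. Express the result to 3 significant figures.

Vd = 3.8 L/kg × 105 kg = 399.0 L
LD = Vd × C = 399.0 × 17.9 = 7142 mg
CL = 0.693 × Vd / t½ = 0.693 × 399.0 / 69.1 = 4.002 L/h
D = CL × Css × τ / F = 4.002 × 17.9 × 24 / 0.68 = 2528 mg

(a) 7140 mg; (b) 2530 mg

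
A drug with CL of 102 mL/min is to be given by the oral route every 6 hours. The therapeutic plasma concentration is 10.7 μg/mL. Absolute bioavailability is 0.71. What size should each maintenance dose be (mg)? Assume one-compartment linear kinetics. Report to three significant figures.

553 mg

Convert clearance: 102 mL/min × 60 min/h ÷ 1000 mL/L = 6.120 L/h
D = CL × Css × τ / F = 6.120 × 10.7 × 6 / 0.71 = 553.4 mg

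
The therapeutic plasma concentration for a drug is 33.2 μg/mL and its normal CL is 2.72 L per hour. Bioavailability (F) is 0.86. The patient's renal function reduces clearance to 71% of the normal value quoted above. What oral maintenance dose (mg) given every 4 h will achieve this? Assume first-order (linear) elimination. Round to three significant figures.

Patient clearance = 0.71 × 2.720 = 1.931 L/h
At steady state, dose per interval replaces the amount cleared in that interval: F·D/τ = CL·Css.
D = CL × Css × τ / F = 1.931 × 33.2 × 4 / 0.86 = 298.2 mg

298 mg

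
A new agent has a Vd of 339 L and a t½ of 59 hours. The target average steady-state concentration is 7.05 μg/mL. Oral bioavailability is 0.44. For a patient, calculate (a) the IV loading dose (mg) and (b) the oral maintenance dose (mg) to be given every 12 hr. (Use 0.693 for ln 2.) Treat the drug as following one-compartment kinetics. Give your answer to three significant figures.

(a) 2390 mg; (b) 766 mg

LD = Vd × C = 339.0 × 7.05 = 2390 mg
CL = 0.693 × Vd / t½ = 0.693 × 339.0 / 59 = 3.982 L/h
D = CL × Css × τ / F = 3.982 × 7.05 × 12 / 0.44 = 765.6 mg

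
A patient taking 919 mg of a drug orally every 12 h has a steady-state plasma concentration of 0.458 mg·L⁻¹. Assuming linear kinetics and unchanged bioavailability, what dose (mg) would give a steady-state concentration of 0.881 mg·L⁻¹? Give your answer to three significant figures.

With linear kinetics, Css is proportional to dose rate (D/τ) at fixed clearance.
D₂ = D₁ × (Css,target / Css,current) = 919 × 0.881/0.458 = 1768 mg

1770 mg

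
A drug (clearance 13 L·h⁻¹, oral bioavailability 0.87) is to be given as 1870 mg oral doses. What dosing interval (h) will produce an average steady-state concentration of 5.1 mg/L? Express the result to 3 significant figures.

24.5 h

F·D/τ = CL·Css → τ = F·D / (CL·Css).
τ = 0.87 × 1870 / (13 × 5.1) = 24.54 h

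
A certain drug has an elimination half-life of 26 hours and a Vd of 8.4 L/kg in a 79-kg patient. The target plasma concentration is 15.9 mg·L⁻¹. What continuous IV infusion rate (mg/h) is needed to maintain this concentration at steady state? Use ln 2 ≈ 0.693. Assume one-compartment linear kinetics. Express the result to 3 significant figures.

281 mg/h

Vd = 8.4 L/kg × 79 kg = 663.6 L
CL = ln 2 · Vd / t½ = 0.693 × 663.6 / 26 = 17.69 L/h
Infusion rate = CL × Css = 17.69 × 15.9 = 281.3 mg/h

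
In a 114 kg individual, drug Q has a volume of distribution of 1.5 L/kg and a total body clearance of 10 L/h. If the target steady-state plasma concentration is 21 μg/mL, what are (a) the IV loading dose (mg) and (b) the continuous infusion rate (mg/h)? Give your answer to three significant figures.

(a) 3590 mg; (b) 210 mg/h

Vd(total) = 114 kg × 1.5 L/kg = 171.0 L
LD = Vd · C_target = 171.0 × 21 = 3591 mg
Infusion rate = 10.00 L/h × 21 mg/L = 210.0 mg/h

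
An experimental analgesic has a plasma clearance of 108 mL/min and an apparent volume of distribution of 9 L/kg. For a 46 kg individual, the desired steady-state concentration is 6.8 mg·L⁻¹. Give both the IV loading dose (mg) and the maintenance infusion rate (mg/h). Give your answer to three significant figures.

Vd(total) = 46 kg × 9 L/kg = 414.0 L
LD = Vd · C_target = 414.0 × 6.8 = 2815 mg
Convert clearance: 108 mL/min × 60 min/h ÷ 1000 mL/L = 6.480 L/h
Maintenance infusion rate = CL × Css = 6.480 × 6.8 = 44.06 mg/h

(a) 2820 mg; (b) 44.1 mg/h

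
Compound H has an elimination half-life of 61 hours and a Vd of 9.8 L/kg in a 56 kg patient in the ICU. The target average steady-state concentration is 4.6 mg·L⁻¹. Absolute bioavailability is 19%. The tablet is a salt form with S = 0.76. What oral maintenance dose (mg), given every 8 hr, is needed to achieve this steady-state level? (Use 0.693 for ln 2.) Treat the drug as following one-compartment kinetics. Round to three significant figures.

1590 mg

Total Vd = 9.8 × 56 = 548.8 L
k = 0.693/61 = 0.01136 h⁻¹, so CL = k·Vd = 0.01136 × 548.8 = 6.234 L/h
D = CL × Css × τ / F / S = 6.234 × 4.6 × 8 / 0.19 / 0.76 = 1589 mg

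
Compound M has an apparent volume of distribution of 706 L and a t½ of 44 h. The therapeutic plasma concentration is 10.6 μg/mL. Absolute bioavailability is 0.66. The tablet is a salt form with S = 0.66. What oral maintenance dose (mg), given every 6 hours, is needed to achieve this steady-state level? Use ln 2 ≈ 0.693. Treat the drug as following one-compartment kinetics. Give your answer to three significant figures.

1620 mg

CL = 0.693 × Vd / t½ = 0.693 × 706.0 / 44 = 11.12 L/h
D = CL × Css × τ / F / S = 11.12 × 10.6 × 6 / 0.66 / 0.66 = 1624 mg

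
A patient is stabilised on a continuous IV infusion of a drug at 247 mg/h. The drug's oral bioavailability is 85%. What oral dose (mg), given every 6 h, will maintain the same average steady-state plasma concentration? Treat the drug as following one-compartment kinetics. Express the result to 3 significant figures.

To maintain the same Css, the systemic dosing rate must be unchanged: F·D/τ = infusion rate.
D = rate × τ / F = 247 × 6 / 0.85 = 1744 mg

1740 mg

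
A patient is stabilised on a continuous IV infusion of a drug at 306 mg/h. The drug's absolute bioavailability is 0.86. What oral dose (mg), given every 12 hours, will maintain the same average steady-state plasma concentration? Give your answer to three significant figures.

4270 mg

To maintain the same Css, the systemic dosing rate must be unchanged: F·D/τ = infusion rate.
D = rate × τ / F = 306 × 12 / 0.86 = 4270 mg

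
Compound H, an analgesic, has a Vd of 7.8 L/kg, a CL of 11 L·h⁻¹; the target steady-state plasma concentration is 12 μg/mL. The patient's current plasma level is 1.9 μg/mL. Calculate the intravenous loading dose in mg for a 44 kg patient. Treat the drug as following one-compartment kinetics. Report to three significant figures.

3470 mg

Total Vd = 7.8 × 44 = 343.2 L
Concentration deficit ΔC = 12 − 1.9 = 10.10 mg/L
LD = Vd × ΔC = 343.2 × 10.10 = 3466 mg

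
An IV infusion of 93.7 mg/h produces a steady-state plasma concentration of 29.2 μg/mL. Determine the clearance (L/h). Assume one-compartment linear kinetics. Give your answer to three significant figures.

3.21 L/h

At steady state, infusion rate = CL × Css, so CL = rate / Css.
CL = 93.7 / 29.2 = 3.209 L/h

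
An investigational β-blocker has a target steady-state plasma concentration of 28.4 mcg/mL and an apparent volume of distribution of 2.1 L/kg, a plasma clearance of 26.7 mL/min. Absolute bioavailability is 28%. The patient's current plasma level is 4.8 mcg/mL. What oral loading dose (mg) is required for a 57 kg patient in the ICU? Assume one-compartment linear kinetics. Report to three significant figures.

10100 mg

Total Vd = 2.1 × 57 = 119.7 L
The loading dose fills Vd to the target concentration.
Concentration deficit ΔC = 28.4 − 4.8 = 23.60 mg/L
LD = Vd × ΔC / F = 119.7 × 23.60 / 0.28 = 10090 mg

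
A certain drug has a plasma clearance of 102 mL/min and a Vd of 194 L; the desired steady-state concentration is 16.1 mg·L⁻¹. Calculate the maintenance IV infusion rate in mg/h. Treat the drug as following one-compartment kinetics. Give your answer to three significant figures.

98.5 mg/h

Convert clearance: 102 mL/min × 60 min/h ÷ 1000 mL/L = 6.120 L/h
Rate = CL × Css = 6.120 × 16.1 = 98.53 mg/h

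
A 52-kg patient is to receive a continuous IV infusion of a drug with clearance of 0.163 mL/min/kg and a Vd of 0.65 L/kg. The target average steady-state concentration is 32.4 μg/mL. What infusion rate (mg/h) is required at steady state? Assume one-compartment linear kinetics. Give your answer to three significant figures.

16.5 mg/h

CL = 0.163 mL/min/kg × 52 kg = 8.476 mL/min = 8.476 × 60/1000 = 0.5086 L/h
Vd does not affect the maintenance rate; only clearance governs steady-state input.
Infusion rate = CL · Css = 0.5086 L/h × 32.4 mg/L = 16.48 mg/h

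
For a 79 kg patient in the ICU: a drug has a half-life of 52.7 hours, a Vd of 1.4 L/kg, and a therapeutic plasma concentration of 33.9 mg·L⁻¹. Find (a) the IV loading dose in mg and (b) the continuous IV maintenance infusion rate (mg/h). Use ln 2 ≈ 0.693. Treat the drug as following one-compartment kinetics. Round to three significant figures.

Vd(total) = 79 kg × 1.4 L/kg = 110.6 L
LD = Vd × C = 110.6 × 33.9 = 3749 mg
CL = 0.693 × Vd / t½ = 0.693 × 110.6 / 52.7 = 1.454 L/h
Infusion rate = CL × Css = 1.454 × 33.9 = 49.29 mg/h

(a) 3750 mg; (b) 49.3 mg/h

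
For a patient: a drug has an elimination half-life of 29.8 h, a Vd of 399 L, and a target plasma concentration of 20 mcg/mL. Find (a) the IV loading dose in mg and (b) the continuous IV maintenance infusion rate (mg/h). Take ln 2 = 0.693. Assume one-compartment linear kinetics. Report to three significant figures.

(a) 7980 mg; (b) 186 mg/h

LD = Vd × C = 399.0 × 20 = 7980 mg
CL = 0.693 × Vd / t½ = 0.693 × 399.0 / 29.8 = 9.279 L/h
Infusion rate = CL × Css = 9.279 × 20 = 185.6 mg/h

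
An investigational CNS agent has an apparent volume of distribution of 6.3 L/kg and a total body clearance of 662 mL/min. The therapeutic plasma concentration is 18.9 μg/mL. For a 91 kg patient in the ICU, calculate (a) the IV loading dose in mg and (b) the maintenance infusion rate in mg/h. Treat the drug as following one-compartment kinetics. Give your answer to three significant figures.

Vd(total) = 91 kg × 6.3 L/kg = 573.3 L
LD = Vd · C_target = 573.3 × 18.9 = 10840 mg
Convert clearance: 662 mL/min × 60 min/h ÷ 1000 mL/L = 39.72 L/h
Infusion rate = 39.72 L/h × 18.9 mg/L = 750.7 mg/h

(a) 10800 mg; (b) 751 mg/h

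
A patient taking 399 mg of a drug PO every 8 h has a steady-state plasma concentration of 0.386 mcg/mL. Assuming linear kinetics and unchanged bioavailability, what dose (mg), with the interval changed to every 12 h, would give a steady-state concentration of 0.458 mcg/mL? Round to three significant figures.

With linear kinetics, Css is proportional to dose rate (D/τ) at fixed clearance.
D₂ = D₁ × (Css,target / Css,current) × (τ₂/τ₁) = 399 × (0.458/0.386) × (12/8) = 710.1 mg

710 mg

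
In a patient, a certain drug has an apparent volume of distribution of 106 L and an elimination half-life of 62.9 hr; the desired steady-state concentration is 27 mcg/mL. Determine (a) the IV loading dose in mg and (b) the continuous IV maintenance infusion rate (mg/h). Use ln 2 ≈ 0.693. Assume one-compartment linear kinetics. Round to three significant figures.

LD = Vd × C = 106.0 × 27 = 2862 mg
CL = 0.693 × Vd / t½ = 0.693 × 106.0 / 62.9 = 1.168 L/h
Infusion rate = CL × Css = 1.168 × 27 = 31.54 mg/h

(a) 2860 mg; (b) 31.5 mg/h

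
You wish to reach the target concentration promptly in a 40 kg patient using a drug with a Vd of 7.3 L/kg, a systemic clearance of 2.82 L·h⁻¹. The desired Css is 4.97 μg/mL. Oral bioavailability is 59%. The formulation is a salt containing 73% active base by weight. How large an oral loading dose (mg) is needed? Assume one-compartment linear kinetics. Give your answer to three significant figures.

Vd(total) = 40 kg × 7.3 L/kg = 292.0 L
The loading dose fills Vd to the target concentration; clearance is irrelevant here.
LD = Vd × C / F / S = 292.0 × 4.970 / 0.59 / 0.73 = 3369 mg

3370 mg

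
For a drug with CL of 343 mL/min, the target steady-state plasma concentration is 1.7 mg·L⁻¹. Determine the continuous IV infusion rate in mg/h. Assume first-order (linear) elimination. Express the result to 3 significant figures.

35.0 mg/h

CL = 343 mL/min × 60/1000 = 20.58 L/h
At steady state, infusion rate equals elimination rate: rate in = CL × Css.
Rate = CL × Css = 20.58 × 1.7 = 34.99 mg/h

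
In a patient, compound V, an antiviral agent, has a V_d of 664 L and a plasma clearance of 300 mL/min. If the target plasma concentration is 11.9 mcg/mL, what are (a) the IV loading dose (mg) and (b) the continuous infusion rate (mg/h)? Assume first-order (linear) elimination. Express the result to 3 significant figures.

Loading dose = Vd × C = 664.0 × 11.9 = 7902 mg
CL = 300 mL/min × 60/1000 = 18.00 L/h
Maintenance infusion rate = CL × Css = 18.00 × 11.9 = 214.2 mg/h

(a) 7900 mg; (b) 214 mg/h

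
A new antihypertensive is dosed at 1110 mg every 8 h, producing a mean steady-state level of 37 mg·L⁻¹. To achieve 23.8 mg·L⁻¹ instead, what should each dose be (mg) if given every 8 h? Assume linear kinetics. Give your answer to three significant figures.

714 mg

With linear kinetics, Css is proportional to dose rate (D/τ) at fixed clearance.
D₂ = D₁ × (Css,target / Css,current) = 1110 × 23.8/37 = 714.0 mg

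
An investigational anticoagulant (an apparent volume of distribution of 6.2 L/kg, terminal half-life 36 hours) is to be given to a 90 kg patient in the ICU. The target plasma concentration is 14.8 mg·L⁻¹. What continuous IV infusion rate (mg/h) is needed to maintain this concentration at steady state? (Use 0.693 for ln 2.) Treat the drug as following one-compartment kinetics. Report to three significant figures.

159 mg/h

Vd = 6.2 L/kg × 90 kg = 558.0 L
CL = 0.693 × Vd / t½ = 0.693 × 558.0 / 36 = 10.74 L/h
Infusion rate = CL × Css = 10.74 × 14.8 = 159.0 mg/h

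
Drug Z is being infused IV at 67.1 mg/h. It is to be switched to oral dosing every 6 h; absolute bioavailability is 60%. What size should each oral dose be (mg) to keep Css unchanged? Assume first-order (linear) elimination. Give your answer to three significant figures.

To maintain the same Css, the systemic dosing rate must be unchanged: F·D/τ = infusion rate.
D = rate × τ / F = 67.1 × 6 / 0.6 = 671.0 mg

671 mg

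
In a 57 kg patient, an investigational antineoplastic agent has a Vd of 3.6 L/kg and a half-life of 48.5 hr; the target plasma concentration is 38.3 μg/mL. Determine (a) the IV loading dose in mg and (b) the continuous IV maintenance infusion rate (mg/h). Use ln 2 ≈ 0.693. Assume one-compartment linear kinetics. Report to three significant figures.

Total Vd = 3.6 × 57 = 205.2 L
LD = Vd × C = 205.2 × 38.3 = 7859 mg
CL = 0.693 × Vd / t½ = 0.693 × 205.2 / 48.5 = 2.932 L/h
Infusion rate = CL × Css = 2.932 × 38.3 = 112.3 mg/h

(a) 7860 mg; (b) 112 mg/h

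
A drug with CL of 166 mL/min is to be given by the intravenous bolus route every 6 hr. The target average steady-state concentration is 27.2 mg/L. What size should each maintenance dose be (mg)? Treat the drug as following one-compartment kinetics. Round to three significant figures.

CL = 166 mL/min = 166 × 0.06 = 9.960 L/h
At steady state, dose per interval replaces the amount cleared in that interval: D/τ = CL·Css.
D = CL × Css × τ = 9.960 × 27.2 × 6 = 1625 mg

1630 mg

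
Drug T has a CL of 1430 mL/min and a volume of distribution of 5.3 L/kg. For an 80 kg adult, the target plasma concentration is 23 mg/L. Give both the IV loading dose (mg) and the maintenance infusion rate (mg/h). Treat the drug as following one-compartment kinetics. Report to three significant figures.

Vd(total) = 80 kg × 5.3 L/kg = 424.0 L
LD = Vd · C_target = 424.0 × 23 = 9752 mg
Convert clearance: 1430 mL/min × 60 min/h ÷ 1000 mL/L = 85.80 L/h
Maintenance: replace elimination → rate = CL × Css = 85.80 × 23 = 1973 mg/h

(a) 9750 mg; (b) 1970 mg/h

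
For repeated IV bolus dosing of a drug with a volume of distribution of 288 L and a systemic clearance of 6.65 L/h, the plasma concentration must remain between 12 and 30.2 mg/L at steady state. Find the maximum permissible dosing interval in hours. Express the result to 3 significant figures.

k = CL / Vd = 6.650 / 288.0 = 0.02309 h⁻¹
Between IV bolus doses, concentration decays as C = C₀·e^(−kτ), so C_peak/C_trough = e^(kτ).
τ_max = ln(C_peak/C_trough) / k = ln(30.2/12) / 0.02309 = 0.9229 / 0.02309 = 39.97 h

40.0 h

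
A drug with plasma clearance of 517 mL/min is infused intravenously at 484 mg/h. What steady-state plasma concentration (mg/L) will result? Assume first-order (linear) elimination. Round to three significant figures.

Convert clearance: 517 mL/min × 60 min/h ÷ 1000 mL/L = 31.02 L/h
Css = rate / CL = 484 / 31.02 = 15.60 mg/L

15.6 mg/L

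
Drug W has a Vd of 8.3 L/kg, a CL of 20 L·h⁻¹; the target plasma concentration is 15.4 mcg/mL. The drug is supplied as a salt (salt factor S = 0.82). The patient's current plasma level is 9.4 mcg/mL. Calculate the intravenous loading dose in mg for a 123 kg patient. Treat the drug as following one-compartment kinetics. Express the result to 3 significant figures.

7470 mg

Vd = 8.3 L/kg × 123 kg = 1021 L
Concentration deficit ΔC = 15.4 − 9.4 = 6.000 mg/L
LD = Vd × ΔC / S = 1021 × 6.000 / 0.82 = 7471 mg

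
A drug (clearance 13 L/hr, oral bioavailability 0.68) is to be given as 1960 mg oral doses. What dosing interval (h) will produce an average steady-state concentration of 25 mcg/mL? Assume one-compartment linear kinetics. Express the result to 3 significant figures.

F·D/τ = CL·Css → τ = F·D / (CL·Css).
τ = 0.68 × 1960 / (13 × 25) = 4.101 h

4.10 h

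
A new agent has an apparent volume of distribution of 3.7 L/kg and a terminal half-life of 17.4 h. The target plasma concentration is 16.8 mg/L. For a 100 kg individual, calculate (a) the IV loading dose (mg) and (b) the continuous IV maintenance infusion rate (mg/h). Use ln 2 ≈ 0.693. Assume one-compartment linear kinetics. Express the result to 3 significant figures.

(a) 6220 mg; (b) 248 mg/h

Vd(total) = 100 kg × 3.7 L/kg = 370.0 L
LD = Vd × C = 370.0 × 16.8 = 6216 mg
CL = 0.693 × Vd / t½ = 0.693 × 370.0 / 17.4 = 14.74 L/h
Infusion rate = CL × Css = 14.74 × 16.8 = 247.6 mg/h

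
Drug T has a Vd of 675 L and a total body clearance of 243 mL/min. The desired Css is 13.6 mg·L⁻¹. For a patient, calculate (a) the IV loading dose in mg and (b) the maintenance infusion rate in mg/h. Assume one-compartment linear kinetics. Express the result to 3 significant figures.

Loading: fill Vd to C_target → 675.0 L × 13.6 mg/L = 9180 mg
CL = 243 mL/min = 243 × 0.06 = 14.58 L/h
Maintenance: replace elimination → rate = CL × Css = 14.58 × 13.6 = 198.3 mg/h

(a) 9180 mg; (b) 198 mg/h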